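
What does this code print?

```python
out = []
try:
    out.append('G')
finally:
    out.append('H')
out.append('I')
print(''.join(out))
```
GHI

try/finally without except, no exception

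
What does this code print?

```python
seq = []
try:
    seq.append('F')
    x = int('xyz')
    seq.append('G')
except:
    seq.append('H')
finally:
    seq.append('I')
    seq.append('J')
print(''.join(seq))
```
FHIJ

Code before exception runs, then except, then all of finally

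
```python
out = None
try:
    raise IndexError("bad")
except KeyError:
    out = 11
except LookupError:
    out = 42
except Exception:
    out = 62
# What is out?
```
42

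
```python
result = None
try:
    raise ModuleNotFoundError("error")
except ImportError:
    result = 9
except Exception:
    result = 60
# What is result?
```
9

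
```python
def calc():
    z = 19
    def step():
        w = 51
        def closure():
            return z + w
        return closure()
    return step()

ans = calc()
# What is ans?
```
70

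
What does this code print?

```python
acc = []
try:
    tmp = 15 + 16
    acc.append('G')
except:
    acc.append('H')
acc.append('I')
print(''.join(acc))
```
GI

No exception, try block completes normally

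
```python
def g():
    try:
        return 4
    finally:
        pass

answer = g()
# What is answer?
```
4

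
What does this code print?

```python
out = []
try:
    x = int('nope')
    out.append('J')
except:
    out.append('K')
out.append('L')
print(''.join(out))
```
KL

Exception raised in try, caught by bare except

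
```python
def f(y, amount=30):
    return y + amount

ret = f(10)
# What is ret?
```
40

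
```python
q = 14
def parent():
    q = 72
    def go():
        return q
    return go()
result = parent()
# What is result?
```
72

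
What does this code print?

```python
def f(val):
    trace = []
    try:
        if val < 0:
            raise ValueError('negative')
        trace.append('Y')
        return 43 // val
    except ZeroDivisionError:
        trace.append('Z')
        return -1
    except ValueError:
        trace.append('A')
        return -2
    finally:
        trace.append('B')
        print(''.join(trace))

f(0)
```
YZB

val=0 causes ZeroDivisionError, caught, finally prints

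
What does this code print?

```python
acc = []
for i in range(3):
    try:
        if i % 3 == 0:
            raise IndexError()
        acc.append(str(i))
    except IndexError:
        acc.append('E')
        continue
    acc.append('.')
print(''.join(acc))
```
E1.2.

continue in except skips rest of loop body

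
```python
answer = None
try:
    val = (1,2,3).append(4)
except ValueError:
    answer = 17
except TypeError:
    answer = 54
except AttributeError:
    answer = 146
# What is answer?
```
146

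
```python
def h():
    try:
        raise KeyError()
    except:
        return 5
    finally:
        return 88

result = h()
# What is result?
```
88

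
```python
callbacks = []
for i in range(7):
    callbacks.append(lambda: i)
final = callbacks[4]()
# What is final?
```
6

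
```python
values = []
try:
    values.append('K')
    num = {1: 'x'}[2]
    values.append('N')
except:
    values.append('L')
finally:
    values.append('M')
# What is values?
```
['K', 'L', 'M']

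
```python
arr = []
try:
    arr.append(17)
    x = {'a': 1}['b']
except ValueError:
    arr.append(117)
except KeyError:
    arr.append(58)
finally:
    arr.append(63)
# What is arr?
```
[17, 58, 63]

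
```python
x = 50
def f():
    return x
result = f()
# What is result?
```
50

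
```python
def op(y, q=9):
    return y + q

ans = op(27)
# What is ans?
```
36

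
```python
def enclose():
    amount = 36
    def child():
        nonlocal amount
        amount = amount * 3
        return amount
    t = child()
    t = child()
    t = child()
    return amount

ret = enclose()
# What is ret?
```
972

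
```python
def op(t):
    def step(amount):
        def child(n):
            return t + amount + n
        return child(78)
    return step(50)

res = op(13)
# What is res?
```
141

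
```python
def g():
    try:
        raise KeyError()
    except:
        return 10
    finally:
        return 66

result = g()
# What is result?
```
66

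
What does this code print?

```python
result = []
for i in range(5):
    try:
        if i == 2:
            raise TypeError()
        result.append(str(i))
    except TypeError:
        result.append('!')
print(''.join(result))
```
01!34

Exception on i=2 caught, loop continues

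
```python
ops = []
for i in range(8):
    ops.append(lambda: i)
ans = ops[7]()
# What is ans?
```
7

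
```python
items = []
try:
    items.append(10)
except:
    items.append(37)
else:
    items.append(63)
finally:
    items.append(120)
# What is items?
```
[10, 63, 120]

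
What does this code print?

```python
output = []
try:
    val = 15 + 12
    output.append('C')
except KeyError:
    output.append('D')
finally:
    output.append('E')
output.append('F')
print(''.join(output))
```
CEF

finally runs after normal execution too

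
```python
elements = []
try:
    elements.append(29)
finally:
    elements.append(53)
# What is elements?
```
[29, 53]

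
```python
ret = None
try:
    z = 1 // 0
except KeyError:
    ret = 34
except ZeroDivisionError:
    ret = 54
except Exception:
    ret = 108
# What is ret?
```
54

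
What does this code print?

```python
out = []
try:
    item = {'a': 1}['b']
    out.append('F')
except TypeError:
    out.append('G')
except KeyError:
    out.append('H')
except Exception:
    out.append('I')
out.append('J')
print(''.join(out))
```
HJ

KeyError matches before generic Exception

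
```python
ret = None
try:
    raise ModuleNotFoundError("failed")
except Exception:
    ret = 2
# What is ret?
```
2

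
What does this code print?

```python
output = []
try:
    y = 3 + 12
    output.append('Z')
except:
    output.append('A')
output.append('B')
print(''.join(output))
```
ZB

No exception, try block completes normally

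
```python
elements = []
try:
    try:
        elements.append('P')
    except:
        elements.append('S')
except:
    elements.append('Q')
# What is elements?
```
['P']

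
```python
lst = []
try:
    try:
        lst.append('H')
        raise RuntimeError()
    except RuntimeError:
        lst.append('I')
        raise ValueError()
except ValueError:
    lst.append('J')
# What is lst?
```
['H', 'I', 'J']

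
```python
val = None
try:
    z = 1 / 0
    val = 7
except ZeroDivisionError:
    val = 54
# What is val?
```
54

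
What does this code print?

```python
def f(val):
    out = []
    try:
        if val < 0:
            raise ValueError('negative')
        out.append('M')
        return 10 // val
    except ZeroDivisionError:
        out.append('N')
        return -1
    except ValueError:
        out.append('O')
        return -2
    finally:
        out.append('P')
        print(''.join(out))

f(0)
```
MNP

val=0 causes ZeroDivisionError, caught, finally prints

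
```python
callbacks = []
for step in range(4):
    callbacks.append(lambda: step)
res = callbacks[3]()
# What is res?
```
3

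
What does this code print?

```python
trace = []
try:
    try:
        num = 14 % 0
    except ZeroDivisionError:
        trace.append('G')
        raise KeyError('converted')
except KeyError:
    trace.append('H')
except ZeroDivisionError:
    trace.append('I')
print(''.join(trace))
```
GH

New KeyError raised, caught by outer KeyError handler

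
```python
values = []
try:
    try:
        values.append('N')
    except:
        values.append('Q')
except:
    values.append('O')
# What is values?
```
['N']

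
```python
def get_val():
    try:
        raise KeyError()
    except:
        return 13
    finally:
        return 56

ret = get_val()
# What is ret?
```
56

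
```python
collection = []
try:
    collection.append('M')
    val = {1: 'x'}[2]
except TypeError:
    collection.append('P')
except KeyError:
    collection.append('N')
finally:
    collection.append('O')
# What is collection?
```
['M', 'N', 'O']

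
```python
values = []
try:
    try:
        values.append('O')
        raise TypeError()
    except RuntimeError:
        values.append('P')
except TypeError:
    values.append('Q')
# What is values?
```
['O', 'Q']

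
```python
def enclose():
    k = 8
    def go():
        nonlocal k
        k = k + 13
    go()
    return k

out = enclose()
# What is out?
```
21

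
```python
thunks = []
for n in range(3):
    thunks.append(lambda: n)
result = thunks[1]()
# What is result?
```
2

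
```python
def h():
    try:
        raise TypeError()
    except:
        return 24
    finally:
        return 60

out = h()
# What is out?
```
60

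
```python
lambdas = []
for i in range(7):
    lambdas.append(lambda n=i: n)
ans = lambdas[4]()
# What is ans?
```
4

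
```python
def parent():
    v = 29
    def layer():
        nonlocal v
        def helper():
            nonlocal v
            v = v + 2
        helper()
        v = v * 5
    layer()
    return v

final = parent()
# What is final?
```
155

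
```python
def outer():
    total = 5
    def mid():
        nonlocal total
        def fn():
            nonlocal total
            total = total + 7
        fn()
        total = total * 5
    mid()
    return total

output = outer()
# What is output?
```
60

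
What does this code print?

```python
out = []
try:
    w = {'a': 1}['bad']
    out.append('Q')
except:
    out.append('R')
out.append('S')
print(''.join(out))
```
RS

Exception raised in try, caught by bare except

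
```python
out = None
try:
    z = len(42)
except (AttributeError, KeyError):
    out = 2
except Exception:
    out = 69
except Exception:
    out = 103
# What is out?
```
69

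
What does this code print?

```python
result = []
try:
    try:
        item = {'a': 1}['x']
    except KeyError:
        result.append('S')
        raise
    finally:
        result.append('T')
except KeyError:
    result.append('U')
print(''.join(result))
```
STU

finally runs before re-raised exception propagates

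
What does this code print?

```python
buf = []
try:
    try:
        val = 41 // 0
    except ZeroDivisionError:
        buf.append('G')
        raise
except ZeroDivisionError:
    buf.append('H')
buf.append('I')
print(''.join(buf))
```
GHI

raise without argument re-raises current exception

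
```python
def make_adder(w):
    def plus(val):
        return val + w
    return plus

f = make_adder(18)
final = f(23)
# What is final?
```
41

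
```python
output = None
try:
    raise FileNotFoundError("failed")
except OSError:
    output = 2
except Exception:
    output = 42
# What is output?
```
2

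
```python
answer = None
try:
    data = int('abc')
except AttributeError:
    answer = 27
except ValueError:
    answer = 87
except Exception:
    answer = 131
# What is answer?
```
87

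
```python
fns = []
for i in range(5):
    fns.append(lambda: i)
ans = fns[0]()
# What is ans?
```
4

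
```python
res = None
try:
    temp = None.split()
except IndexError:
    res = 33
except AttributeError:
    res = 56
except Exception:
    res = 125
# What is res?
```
56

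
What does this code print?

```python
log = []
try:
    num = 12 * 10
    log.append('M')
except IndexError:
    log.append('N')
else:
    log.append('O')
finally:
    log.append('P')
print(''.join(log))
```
MOP

else runs before finally when no exception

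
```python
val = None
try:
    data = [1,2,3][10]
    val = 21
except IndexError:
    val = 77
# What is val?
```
77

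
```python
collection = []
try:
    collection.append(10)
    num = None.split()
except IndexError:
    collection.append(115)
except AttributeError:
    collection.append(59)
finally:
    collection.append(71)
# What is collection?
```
[10, 59, 71]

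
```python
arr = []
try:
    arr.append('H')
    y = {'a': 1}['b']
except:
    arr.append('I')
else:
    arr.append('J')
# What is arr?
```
['H', 'I']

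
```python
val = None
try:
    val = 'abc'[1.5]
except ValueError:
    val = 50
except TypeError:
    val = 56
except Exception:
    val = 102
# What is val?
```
56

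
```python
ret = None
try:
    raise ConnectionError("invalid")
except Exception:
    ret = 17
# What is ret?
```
17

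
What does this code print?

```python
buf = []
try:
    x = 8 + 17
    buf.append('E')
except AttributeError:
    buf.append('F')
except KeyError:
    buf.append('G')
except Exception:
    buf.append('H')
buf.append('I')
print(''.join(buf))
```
EI

No exception, try block completes normally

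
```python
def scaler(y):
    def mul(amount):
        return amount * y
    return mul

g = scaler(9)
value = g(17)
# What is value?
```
153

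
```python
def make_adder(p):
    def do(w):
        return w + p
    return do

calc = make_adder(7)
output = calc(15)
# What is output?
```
22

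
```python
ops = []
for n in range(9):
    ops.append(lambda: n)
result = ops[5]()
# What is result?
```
8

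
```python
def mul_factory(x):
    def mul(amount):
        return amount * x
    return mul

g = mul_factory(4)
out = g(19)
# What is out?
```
76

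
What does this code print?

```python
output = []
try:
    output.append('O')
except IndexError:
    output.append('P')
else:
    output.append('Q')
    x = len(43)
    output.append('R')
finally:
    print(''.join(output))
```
OQ

Try succeeds, else appends 'Q', TypeError in else is uncaught, finally prints before exception propagates ('R' never appended)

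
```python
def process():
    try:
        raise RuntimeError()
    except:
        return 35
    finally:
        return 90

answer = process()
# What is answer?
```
90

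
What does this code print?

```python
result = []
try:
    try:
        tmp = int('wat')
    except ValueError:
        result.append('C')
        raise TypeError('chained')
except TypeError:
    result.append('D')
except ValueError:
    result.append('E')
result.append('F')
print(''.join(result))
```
CDF

TypeError raised and caught, original ValueError not re-raised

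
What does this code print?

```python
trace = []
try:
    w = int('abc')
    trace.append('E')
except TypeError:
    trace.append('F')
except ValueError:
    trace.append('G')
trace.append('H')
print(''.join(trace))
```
GH

ValueError is caught by its specific handler, not TypeError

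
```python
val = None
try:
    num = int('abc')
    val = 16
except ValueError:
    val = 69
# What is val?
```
69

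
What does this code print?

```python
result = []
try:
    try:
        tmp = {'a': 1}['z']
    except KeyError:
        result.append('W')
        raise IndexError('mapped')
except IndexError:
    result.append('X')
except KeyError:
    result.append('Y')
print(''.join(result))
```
WX

New IndexError raised, caught by outer IndexError handler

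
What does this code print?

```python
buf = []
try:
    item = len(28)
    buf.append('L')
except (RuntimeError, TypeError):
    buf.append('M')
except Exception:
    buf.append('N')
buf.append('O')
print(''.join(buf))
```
MO

TypeError matches tuple containing it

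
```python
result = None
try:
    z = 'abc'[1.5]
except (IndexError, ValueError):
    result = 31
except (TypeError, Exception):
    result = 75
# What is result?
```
75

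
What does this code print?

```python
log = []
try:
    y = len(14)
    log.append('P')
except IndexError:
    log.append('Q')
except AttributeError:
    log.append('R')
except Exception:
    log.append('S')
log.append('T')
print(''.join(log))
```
ST

TypeError not specifically caught, falls to Exception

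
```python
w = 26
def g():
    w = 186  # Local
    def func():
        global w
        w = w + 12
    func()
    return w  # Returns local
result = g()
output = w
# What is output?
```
38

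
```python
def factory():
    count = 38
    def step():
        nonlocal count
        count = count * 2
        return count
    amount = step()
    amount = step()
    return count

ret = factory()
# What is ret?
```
152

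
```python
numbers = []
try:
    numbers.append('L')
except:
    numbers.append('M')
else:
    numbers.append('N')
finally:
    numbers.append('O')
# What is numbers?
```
['L', 'N', 'O']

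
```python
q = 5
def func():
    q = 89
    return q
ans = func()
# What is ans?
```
89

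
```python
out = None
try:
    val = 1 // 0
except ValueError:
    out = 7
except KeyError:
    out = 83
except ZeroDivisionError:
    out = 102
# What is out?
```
102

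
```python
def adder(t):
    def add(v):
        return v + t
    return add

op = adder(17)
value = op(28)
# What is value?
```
45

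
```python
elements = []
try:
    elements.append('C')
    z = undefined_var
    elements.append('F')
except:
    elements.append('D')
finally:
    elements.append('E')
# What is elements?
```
['C', 'D', 'E']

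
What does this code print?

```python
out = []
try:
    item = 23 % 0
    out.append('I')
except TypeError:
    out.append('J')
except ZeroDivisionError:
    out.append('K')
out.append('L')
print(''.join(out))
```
KL

ZeroDivisionError is caught by its specific handler, not TypeError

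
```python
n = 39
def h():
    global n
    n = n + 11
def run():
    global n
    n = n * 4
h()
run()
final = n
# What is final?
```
200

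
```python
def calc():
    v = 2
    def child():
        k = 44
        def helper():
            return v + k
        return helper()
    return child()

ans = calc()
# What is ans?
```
46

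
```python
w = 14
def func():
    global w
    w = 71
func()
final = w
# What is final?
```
71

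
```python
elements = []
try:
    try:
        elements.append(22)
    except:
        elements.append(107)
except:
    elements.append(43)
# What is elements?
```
[22]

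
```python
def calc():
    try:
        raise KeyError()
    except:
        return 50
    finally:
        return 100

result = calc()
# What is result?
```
100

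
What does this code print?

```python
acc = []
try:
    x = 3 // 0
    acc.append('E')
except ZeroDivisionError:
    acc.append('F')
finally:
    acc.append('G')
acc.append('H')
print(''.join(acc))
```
FGH

finally always runs, even after exception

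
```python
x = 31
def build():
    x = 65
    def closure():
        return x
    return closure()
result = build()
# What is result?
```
65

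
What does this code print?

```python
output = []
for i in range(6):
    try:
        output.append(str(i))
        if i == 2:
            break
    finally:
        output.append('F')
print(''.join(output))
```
0F1F2F

finally runs even when breaking out of loop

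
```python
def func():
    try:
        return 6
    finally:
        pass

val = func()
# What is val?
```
6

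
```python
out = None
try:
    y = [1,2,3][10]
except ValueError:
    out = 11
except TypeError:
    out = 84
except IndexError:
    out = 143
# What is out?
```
143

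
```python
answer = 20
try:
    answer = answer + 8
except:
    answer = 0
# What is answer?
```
28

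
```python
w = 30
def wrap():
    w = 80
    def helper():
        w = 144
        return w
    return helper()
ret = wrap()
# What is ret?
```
144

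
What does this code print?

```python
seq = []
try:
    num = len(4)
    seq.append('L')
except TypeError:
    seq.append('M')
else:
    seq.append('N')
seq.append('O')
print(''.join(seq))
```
MO

else block skipped when exception is caught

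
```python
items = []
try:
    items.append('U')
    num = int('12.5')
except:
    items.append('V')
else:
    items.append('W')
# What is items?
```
['U', 'V']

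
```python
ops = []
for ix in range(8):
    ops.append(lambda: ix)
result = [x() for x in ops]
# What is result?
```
[7, 7, 7, 7, 7, 7, 7, 7]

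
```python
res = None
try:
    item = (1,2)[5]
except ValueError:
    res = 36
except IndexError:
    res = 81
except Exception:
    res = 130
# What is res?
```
81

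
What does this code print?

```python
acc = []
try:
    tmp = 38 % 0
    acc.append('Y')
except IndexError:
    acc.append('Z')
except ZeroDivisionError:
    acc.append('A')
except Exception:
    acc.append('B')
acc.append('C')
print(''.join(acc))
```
AC

ZeroDivisionError matches before generic Exception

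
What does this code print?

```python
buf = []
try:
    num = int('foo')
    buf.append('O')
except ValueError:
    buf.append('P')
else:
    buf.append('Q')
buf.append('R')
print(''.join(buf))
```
PR

else block skipped when exception is caught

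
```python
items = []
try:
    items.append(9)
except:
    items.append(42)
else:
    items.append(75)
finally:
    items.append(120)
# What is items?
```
[9, 75, 120]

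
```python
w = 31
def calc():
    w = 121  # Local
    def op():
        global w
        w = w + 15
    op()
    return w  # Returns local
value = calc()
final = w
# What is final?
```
46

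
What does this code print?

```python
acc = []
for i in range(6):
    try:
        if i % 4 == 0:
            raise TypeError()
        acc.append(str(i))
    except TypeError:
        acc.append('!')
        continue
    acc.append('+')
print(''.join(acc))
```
!1+2+3+!5+

continue in except skips rest of loop body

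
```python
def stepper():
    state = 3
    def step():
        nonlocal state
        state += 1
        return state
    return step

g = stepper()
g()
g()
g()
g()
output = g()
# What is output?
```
8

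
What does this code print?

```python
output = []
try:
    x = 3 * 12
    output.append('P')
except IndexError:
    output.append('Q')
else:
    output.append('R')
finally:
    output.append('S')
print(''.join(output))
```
PRS

else runs before finally when no exception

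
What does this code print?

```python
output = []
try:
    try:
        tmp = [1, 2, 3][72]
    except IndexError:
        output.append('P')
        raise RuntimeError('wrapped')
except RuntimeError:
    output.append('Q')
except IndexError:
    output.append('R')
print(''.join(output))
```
PQ

New RuntimeError raised, caught by outer RuntimeError handler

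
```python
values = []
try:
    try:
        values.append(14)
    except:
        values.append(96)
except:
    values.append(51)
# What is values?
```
[14]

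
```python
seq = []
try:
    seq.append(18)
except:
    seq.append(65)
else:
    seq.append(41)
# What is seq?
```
[18, 41]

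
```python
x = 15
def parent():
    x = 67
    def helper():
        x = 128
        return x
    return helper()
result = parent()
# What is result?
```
128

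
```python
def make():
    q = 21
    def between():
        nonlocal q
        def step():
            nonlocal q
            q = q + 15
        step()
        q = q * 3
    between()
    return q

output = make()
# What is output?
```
108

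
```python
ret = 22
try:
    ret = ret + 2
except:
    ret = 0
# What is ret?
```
24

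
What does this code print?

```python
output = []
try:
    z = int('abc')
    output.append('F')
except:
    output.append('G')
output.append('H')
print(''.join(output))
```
GH

Exception raised in try, caught by bare except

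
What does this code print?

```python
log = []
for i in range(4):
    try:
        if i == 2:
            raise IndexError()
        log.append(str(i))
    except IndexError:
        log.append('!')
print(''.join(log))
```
01!3

Exception on i=2 caught, loop continues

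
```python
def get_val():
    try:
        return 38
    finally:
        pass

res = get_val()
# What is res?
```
38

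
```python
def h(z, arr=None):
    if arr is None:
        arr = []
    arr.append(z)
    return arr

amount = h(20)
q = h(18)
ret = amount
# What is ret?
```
[20]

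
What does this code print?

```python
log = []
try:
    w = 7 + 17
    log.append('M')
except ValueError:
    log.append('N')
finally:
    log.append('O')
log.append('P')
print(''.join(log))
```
MOP

finally runs after normal execution too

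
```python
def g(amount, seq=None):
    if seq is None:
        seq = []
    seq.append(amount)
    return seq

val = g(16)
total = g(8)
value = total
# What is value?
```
[8]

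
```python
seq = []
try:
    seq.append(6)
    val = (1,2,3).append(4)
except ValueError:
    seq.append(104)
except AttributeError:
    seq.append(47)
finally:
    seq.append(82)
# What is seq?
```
[6, 47, 82]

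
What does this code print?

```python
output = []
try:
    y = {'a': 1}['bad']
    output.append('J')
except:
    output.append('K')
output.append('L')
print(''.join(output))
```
KL

Exception raised in try, caught by bare except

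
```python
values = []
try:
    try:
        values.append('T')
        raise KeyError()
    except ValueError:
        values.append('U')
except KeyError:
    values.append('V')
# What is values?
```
['T', 'V']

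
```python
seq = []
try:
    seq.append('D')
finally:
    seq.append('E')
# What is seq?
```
['D', 'E']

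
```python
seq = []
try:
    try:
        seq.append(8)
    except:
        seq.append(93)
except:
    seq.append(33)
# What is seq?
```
[8]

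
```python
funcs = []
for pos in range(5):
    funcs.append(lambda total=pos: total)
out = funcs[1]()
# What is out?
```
1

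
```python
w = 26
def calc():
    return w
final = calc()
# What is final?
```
26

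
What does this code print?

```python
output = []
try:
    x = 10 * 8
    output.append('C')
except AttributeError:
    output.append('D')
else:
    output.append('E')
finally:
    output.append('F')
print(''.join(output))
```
CEF

else runs before finally when no exception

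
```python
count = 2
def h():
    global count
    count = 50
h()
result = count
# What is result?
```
50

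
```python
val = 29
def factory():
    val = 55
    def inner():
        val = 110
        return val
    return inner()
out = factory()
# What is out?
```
110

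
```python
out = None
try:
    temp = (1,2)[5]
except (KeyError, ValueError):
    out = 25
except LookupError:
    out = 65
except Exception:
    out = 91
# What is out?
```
65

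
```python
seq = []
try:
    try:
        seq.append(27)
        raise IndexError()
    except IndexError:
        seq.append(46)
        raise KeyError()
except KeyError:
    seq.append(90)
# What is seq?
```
[27, 46, 90]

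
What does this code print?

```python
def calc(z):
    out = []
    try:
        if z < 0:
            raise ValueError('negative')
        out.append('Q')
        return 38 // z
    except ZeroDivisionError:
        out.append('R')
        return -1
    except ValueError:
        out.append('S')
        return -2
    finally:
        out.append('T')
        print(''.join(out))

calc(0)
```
QRT

z=0 causes ZeroDivisionError, caught, finally prints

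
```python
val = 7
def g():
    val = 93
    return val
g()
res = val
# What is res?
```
7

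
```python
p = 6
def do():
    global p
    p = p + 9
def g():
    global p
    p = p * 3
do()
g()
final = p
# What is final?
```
45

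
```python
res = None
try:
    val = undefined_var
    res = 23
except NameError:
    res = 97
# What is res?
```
97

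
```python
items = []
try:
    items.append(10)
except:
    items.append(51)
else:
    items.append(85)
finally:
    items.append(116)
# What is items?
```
[10, 85, 116]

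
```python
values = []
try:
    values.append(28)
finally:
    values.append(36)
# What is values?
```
[28, 36]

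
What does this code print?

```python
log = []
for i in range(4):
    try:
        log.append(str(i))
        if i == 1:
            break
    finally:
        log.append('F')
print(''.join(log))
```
0F1F

finally runs even when breaking out of loop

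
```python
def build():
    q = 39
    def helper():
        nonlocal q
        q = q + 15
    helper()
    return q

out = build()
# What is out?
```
54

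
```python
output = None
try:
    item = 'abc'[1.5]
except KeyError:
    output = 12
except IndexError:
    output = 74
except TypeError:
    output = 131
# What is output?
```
131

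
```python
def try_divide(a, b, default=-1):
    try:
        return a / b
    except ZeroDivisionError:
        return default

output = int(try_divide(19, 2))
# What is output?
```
9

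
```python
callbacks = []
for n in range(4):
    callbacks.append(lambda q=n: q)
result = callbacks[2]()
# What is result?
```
2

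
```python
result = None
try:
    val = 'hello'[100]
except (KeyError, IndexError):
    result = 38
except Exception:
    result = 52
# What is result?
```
38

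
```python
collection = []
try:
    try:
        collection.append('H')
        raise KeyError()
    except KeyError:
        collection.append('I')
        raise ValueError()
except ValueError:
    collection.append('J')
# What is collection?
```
['H', 'I', 'J']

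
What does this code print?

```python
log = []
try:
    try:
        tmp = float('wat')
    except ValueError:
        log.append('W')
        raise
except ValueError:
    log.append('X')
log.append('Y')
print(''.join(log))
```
WXY

raise without argument re-raises current exception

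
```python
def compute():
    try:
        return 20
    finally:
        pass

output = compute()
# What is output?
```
20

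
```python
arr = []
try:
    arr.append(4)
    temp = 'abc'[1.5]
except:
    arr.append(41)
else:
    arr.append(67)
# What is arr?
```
[4, 41]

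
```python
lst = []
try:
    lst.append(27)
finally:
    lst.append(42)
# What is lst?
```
[27, 42]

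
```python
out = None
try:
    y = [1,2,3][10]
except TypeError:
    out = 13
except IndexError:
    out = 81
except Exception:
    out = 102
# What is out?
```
81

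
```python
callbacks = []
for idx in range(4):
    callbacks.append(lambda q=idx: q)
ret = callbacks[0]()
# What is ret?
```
0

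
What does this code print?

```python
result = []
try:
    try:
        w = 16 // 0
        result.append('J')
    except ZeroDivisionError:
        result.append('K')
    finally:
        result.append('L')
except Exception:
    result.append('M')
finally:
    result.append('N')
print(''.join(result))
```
KLN

Both finally blocks run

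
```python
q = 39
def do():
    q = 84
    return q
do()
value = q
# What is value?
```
39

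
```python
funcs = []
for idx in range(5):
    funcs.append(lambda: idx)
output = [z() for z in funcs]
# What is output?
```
[4, 4, 4, 4, 4]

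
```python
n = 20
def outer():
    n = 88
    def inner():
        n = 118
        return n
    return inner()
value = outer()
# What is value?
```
118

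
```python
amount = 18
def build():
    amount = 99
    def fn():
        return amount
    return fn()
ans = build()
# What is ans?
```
99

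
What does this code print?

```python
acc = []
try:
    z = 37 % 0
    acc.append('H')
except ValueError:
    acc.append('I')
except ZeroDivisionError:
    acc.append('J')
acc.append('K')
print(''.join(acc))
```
JK

ZeroDivisionError is caught by its specific handler, not ValueError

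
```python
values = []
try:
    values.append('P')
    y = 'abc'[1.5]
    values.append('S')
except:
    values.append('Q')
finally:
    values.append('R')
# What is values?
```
['P', 'Q', 'R']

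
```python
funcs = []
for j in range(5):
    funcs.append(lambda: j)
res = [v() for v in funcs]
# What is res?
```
[4, 4, 4, 4, 4]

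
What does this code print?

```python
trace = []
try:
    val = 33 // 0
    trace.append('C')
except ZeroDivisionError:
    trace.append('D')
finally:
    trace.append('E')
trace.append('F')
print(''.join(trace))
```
DEF

finally always runs, even after exception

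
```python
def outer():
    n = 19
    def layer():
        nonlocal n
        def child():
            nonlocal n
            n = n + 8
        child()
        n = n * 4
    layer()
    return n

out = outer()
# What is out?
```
108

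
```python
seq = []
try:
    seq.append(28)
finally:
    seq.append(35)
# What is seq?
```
[28, 35]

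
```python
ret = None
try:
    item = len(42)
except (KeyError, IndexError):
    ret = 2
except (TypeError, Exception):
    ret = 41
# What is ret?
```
41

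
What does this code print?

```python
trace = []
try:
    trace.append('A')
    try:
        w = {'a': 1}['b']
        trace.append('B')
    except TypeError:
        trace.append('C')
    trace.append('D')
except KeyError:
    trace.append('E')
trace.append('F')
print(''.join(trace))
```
AEF

Inner handler doesn't match, propagates to outer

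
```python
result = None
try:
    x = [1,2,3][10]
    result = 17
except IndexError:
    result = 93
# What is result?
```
93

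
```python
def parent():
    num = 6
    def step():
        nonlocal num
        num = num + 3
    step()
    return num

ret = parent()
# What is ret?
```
9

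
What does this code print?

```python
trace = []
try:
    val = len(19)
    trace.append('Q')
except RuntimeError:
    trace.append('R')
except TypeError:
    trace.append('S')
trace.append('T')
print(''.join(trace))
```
ST

TypeError is caught by its specific handler, not RuntimeError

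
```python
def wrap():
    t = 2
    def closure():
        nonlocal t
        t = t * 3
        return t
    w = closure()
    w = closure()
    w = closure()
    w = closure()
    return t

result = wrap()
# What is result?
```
162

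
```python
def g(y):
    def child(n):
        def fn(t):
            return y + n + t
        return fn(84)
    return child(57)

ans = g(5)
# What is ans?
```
146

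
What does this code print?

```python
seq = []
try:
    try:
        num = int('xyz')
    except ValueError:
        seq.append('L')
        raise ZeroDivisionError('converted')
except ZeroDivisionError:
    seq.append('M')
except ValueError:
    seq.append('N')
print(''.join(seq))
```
LM

New ZeroDivisionError raised, caught by outer ZeroDivisionError handler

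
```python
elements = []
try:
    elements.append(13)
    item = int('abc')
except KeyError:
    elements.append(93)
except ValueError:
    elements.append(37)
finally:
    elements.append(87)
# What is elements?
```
[13, 37, 87]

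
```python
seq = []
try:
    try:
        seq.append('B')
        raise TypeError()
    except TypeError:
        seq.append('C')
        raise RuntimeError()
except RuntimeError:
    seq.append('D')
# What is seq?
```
['B', 'C', 'D']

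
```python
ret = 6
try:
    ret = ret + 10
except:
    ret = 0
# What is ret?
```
16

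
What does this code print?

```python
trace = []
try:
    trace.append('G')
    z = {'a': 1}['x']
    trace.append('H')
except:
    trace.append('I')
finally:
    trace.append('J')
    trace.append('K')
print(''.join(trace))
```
GIJK

Code before exception runs, then except, then all of finally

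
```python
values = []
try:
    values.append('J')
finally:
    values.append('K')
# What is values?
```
['J', 'K']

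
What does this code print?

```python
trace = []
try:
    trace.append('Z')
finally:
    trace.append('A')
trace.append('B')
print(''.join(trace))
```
ZAB

try/finally without except, no exception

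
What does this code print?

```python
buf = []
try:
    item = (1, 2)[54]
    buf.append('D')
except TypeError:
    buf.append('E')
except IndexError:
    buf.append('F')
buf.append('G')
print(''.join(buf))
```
FG

IndexError is caught by its specific handler, not TypeError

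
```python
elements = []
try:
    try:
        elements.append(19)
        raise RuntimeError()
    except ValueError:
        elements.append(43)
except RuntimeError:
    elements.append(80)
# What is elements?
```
[19, 80]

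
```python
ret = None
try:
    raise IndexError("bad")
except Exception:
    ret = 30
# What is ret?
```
30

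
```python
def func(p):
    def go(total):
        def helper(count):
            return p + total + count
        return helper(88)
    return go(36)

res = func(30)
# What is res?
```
154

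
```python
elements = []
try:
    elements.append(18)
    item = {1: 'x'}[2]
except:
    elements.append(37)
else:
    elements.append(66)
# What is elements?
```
[18, 37]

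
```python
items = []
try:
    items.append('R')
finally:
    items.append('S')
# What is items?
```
['R', 'S']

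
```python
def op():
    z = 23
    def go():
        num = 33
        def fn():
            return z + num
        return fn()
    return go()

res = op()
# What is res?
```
56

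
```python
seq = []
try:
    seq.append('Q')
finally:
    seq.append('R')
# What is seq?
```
['Q', 'R']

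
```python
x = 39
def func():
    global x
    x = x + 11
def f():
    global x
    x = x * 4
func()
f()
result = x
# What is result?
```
200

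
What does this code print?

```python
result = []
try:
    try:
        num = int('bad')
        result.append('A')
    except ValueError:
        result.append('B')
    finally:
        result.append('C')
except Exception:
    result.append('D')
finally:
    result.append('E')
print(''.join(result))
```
BCE

Both finally blocks run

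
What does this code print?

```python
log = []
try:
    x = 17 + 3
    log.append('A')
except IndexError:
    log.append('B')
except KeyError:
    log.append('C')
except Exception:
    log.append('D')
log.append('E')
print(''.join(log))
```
AE

No exception, try block completes normally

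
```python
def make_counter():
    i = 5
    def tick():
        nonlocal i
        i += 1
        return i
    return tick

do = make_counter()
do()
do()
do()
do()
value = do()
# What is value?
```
10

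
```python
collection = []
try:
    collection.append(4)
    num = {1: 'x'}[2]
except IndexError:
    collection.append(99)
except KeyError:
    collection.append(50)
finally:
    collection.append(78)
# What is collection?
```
[4, 50, 78]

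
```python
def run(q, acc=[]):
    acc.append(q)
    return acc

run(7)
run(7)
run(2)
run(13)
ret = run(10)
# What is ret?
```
[7, 7, 2, 13, 10]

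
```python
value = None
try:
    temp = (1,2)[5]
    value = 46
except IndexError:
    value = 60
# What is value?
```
60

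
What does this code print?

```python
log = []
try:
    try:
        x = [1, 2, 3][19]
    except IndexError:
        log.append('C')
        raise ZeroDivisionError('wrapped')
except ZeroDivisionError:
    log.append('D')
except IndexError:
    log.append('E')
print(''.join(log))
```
CD

New ZeroDivisionError raised, caught by outer ZeroDivisionError handler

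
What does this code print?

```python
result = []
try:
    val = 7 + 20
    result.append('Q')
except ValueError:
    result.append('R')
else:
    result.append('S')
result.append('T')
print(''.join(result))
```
QST

else block runs when no exception occurs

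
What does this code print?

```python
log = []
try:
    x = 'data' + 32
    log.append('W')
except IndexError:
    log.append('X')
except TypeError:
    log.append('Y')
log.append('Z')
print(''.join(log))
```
YZ

TypeError is caught by its specific handler, not IndexError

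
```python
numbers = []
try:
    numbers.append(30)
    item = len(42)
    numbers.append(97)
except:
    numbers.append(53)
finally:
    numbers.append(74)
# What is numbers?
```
[30, 53, 74]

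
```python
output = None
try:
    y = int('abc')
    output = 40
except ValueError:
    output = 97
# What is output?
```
97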